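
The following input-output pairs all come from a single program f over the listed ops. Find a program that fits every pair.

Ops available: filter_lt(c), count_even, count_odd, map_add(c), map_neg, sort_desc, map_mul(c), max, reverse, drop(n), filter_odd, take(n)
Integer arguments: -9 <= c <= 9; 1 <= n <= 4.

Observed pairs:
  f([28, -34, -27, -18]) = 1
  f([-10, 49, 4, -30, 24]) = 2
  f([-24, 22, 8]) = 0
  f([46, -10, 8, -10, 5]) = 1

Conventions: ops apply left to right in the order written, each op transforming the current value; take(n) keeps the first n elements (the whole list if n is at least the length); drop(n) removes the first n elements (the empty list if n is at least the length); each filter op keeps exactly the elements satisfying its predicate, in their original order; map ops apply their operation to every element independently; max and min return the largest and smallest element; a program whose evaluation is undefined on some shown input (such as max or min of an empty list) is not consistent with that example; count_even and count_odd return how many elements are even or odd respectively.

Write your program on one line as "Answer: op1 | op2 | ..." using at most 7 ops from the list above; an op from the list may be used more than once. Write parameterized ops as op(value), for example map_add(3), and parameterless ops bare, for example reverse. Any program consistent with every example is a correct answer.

drop(2) | map_add(-1) | drop(1) | map_neg | reverse | count_odd

Check, running the answer program on each example:
  [28, -34, -27, -18] -> [-27, -18] -> [-28, -19] -> [-19] -> [19] -> [19] -> 1
  [-10, 49, 4, -30, 24] -> [4, -30, 24] -> [3, -31, 23] -> [-31, 23] -> [31, -23] -> [-23, 31] -> 2
  [-24, 22, 8] -> [8] -> [7] -> [] -> [] -> [] -> 0
  [46, -10, 8, -10, 5] -> [8, -10, 5] -> [7, -11, 4] -> [-11, 4] -> [11, -4] -> [-4, 11] -> 1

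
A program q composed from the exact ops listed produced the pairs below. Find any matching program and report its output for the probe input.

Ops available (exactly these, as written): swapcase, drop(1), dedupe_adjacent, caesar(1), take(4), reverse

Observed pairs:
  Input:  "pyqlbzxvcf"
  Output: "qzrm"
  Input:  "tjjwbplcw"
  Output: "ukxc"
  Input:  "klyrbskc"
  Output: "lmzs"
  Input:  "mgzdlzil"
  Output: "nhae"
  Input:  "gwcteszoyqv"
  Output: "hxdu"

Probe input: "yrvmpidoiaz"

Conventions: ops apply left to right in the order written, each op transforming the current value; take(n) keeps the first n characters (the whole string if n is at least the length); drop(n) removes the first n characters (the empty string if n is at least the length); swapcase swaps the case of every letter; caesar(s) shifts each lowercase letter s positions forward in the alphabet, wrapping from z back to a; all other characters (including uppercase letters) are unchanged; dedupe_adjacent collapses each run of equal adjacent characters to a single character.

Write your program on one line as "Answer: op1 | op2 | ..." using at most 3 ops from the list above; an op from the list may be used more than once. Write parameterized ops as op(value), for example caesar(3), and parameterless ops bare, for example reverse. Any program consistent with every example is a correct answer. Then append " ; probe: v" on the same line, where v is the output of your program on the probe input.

caesar(1) | dedupe_adjacent | take(4) ; probe: "zswn"

Check, running the answer program on each example:
  "pyqlbzxvcf" -> "qzrmcaywdg" -> "qzrmcaywdg" -> "qzrm"
  "tjjwbplcw" -> "ukkxcqmdx" -> "ukxcqmdx" -> "ukxc"
  "klyrbskc" -> "lmzsctld" -> "lmzsctld" -> "lmzs"
  "mgzdlzil" -> "nhaemajm" -> "nhaemajm" -> "nhae"
  "gwcteszoyqv" -> "hxduftapzrw" -> "hxduftapzrw" -> "hxdu"
  probe: "yrvmpidoiaz" -> "zswnqjepjba" -> "zswnqjepjba" -> "zswn"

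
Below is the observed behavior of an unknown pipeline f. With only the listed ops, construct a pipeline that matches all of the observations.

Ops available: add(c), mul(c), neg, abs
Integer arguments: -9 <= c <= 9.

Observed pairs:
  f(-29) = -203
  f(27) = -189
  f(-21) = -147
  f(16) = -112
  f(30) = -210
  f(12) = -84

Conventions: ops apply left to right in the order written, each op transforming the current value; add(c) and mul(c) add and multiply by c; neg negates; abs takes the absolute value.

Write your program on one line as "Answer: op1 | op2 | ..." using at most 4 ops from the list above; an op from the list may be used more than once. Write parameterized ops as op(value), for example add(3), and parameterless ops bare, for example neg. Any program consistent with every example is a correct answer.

abs | neg | mul(7)

Check, running the answer program on each example:
  -29 -> 29 -> -29 -> -203
  27 -> 27 -> -27 -> -189
  -21 -> 21 -> -21 -> -147
  16 -> 16 -> -16 -> -112
  30 -> 30 -> -30 -> -210
  12 -> 12 -> -12 -> -84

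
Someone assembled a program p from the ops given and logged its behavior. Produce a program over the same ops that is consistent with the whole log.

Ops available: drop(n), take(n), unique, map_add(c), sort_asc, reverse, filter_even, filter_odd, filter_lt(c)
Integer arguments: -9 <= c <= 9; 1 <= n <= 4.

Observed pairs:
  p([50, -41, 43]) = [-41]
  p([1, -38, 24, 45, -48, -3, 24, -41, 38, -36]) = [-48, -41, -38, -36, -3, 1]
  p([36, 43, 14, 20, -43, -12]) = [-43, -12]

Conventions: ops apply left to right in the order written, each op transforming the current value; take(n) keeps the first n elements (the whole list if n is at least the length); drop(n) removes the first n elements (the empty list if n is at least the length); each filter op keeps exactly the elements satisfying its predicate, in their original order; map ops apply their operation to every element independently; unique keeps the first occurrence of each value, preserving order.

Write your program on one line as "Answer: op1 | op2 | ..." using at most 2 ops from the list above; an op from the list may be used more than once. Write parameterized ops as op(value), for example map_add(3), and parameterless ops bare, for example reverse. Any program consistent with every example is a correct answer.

filter_lt(4) | sort_asc

Check, running the answer program on each example:
  [50, -41, 43] -> [-41] -> [-41]
  [1, -38, 24, 45, -48, -3, 24, -41, 38, -36] -> [1, -38, -48, -3, -41, -36] -> [-48, -41, -38, -36, -3, 1]
  [36, 43, 14, 20, -43, -12] -> [-43, -12] -> [-43, -12]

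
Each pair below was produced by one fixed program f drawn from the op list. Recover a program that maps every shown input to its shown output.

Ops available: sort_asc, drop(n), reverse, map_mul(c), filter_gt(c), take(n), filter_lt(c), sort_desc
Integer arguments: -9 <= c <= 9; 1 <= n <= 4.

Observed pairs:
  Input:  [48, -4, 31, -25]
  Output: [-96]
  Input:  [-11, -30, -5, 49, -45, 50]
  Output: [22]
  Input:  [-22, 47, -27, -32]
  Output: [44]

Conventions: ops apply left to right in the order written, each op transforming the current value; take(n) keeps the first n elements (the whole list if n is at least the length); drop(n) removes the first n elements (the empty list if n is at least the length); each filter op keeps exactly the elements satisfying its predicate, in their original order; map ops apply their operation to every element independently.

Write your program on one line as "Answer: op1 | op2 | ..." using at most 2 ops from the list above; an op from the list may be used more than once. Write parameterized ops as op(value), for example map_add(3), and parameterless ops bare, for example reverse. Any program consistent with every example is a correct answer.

map_mul(-2) | take(1)

Check, running the answer program on each example:
  [48, -4, 31, -25] -> [-96, 8, -62, 50] -> [-96]
  [-11, -30, -5, 49, -45, 50] -> [22, 60, 10, -98, 90, -100] -> [22]
  [-22, 47, -27, -32] -> [44, -94, 54, 64] -> [44]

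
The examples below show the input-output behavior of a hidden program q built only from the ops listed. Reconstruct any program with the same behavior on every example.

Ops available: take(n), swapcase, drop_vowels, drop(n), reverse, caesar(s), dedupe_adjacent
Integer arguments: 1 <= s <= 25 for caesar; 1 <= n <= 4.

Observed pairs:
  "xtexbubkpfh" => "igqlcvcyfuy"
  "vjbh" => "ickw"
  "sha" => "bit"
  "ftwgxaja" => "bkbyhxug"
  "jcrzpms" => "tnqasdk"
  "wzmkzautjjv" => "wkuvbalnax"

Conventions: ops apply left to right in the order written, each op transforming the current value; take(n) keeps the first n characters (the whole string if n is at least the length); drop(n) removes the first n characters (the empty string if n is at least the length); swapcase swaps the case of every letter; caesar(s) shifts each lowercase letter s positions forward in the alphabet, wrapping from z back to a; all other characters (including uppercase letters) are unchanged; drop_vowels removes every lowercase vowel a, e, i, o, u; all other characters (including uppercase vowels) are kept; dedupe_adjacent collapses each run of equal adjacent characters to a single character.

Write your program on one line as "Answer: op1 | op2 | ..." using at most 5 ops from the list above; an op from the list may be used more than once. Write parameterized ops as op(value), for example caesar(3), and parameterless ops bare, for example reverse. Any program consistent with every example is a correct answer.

caesar(25) | dedupe_adjacent | caesar(2) | reverse

Check, running the answer program on each example:
  "xtexbubkpfh" -> "wsdwatajoeg" -> "wsdwatajoeg" -> "yufycvclqgi" -> "igqlcvcyfuy"
  "vjbh" -> "uiag" -> "uiag" -> "wkci" -> "ickw"
  "sha" -> "rgz" -> "rgz" -> "tib" -> "bit"
  "ftwgxaja" -> "esvfwziz" -> "esvfwziz" -> "guxhybkb" -> "bkbyhxug"
  "jcrzpms" -> "ibqyolr" -> "ibqyolr" -> "kdsaqnt" -> "tnqasdk"
  "wzmkzautjjv" -> "vyljyztsiiu" -> "vyljyztsiu" -> "xanlabvukw" -> "wkuvbalnax"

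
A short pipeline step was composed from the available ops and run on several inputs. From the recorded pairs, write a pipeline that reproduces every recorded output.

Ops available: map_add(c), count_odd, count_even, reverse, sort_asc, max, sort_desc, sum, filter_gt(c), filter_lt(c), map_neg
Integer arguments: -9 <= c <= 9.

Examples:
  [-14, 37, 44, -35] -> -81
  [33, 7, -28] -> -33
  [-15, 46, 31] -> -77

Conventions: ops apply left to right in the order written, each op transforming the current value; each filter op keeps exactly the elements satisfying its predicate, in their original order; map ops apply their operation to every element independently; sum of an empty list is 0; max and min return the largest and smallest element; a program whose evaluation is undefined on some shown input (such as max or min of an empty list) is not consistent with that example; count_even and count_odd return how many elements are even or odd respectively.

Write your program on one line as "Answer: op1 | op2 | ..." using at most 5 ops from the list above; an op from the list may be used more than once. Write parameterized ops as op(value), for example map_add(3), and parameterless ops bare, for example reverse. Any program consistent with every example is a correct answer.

sort_desc | map_neg | filter_lt(-9) | sum

Check, running the answer program on each example:
  [-14, 37, 44, -35] -> [44, 37, -14, -35] -> [-44, -37, 14, 35] -> [-44, -37] -> -81
  [33, 7, -28] -> [33, 7, -28] -> [-33, -7, 28] -> [-33] -> -33
  [-15, 46, 31] -> [46, 31, -15] -> [-46, -31, 15] -> [-46, -31] -> -77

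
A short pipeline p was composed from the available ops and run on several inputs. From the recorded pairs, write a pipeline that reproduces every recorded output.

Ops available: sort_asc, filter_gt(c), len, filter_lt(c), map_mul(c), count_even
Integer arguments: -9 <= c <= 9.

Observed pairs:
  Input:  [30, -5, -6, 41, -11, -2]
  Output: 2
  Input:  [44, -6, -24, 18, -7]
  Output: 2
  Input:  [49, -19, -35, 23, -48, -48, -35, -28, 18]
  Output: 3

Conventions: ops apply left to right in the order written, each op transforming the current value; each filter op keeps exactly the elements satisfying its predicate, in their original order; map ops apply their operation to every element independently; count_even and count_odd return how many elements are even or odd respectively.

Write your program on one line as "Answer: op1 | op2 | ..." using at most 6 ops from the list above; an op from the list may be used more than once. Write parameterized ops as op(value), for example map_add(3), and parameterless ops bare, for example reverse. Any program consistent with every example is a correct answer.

sort_asc | map_mul(9) | filter_gt(9) | map_mul(-8) | len

Check, running the answer program on each example:
  [30, -5, -6, 41, -11, -2] -> [-11, -6, -5, -2, 30, 41] -> [-99, -54, -45, -18, 270, 369] -> [270, 369] -> [-2160, -2952] -> 2
  [44, -6, -24, 18, -7] -> [-24, -7, -6, 18, 44] -> [-216, -63, -54, 162, 396] -> [162, 396] -> [-1296, -3168] -> 2
  [49, -19, -35, 23, -48, -48, -35, -28, 18] -> [-48, -48, -35, -35, -28, -19, 18, 23, 49] -> [-432, -432, -315, -315, -252, -171, 162, 207, 441] -> [162, 207, 441] -> [-1296, -1656, -3528] -> 3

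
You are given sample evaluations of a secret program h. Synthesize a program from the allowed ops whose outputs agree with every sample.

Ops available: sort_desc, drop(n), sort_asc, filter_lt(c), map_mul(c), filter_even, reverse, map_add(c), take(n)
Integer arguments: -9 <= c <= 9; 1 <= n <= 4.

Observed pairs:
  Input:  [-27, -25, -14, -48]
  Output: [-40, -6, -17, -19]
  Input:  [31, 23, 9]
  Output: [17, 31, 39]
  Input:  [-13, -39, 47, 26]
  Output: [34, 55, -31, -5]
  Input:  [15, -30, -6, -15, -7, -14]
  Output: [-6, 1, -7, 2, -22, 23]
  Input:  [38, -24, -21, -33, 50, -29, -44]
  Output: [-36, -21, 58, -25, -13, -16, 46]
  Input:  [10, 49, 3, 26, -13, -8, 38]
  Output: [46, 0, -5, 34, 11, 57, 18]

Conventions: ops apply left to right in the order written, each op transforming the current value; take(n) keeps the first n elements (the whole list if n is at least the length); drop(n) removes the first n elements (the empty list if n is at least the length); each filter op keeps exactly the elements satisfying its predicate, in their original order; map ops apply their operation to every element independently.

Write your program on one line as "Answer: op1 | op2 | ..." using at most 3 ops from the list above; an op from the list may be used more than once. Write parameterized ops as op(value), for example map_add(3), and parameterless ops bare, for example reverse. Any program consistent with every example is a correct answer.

reverse | map_add(8)

Check, running the answer program on each example:
  [-27, -25, -14, -48] -> [-48, -14, -25, -27] -> [-40, -6, -17, -19]
  [31, 23, 9] -> [9, 23, 31] -> [17, 31, 39]
  [-13, -39, 47, 26] -> [26, 47, -39, -13] -> [34, 55, -31, -5]
  [15, -30, -6, -15, -7, -14] -> [-14, -7, -15, -6, -30, 15] -> [-6, 1, -7, 2, -22, 23]
  [38, -24, -21, -33, 50, -29, -44] -> [-44, -29, 50, -33, -21, -24, 38] -> [-36, -21, 58, -25, -13, -16, 46]
  [10, 49, 3, 26, -13, -8, 38] -> [38, -8, -13, 26, 3, 49, 10] -> [46, 0, -5, 34, 11, 57, 18]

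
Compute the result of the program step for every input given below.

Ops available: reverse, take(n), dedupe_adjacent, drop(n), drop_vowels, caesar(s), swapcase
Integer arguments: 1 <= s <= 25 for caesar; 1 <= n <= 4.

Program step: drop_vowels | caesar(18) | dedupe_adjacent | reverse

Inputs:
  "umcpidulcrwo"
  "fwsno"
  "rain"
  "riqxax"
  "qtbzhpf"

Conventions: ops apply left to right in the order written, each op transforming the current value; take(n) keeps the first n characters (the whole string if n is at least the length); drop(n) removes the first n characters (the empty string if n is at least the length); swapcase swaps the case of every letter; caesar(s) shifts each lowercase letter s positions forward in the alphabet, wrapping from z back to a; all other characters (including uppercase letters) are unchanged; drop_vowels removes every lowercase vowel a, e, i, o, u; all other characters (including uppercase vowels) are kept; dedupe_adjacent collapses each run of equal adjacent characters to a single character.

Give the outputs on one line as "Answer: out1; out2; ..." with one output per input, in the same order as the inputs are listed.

"ojudvhue"; "fkox"; "fj"; "pij"; "xhzrtli"

Execution, op by op:
  "umcpidulcrwo" -> "mcpdlcrw" -> "euhvdujo" -> "euhvdujo" -> "ojudvhue"
  "fwsno" -> "fwsn" -> "xokf" -> "xokf" -> "fkox"
  "rain" -> "rn" -> "jf" -> "jf" -> "fj"
  "riqxax" -> "rqxx" -> "jipp" -> "jip" -> "pij"
  "qtbzhpf" -> "qtbzhpf" -> "iltrzhx" -> "iltrzhx" -> "xhzrtli"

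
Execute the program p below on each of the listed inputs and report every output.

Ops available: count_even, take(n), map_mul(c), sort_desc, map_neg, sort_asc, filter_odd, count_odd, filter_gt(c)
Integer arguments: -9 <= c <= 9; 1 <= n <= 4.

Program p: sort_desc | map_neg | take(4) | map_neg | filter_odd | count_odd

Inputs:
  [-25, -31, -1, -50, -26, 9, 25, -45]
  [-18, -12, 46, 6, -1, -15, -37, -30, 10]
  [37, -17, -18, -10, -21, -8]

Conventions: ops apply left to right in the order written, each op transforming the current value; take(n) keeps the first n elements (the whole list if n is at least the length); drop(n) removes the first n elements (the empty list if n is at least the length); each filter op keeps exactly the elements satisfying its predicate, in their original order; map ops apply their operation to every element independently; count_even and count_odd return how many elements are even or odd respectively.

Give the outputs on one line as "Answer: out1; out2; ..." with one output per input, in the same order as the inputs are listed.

Execution, op by op:
  [-25, -31, -1, -50, -26, 9, 25, -45] -> [25, 9, -1, -25, -26, -31, -45, -50] -> [-25, -9, 1, 25, 26, 31, 45, 50] -> [-25, -9, 1, 25] -> [25, 9, -1, -25] -> [25, 9, -1, -25] -> 4
  [-18, -12, 46, 6, -1, -15, -37, -30, 10] -> [46, 10, 6, -1, -12, -15, -18, -30, -37] -> [-46, -10, -6, 1, 12, 15, 18, 30, 37] -> [-46, -10, -6, 1] -> [46, 10, 6, -1] -> [-1] -> 1
  [37, -17, -18, -10, -21, -8] -> [37, -8, -10, -17, -18, -21] -> [-37, 8, 10, 17, 18, 21] -> [-37, 8, 10, 17] -> [37, -8, -10, -17] -> [37, -17] -> 2

4; 1; 2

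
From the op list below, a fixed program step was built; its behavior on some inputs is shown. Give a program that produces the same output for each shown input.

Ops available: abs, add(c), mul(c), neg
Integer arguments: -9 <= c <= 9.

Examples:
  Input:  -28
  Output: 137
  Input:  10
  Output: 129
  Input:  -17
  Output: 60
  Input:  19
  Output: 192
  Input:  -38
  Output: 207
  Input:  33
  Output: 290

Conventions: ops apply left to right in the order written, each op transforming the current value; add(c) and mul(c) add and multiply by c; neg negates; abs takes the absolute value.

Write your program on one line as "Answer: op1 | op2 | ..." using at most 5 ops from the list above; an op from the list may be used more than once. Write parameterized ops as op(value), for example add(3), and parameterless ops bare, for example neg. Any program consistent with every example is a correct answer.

add(9) | mul(-7) | add(4) | abs

Check, running the answer program on each example:
  -28 -> -19 -> 133 -> 137 -> 137
  10 -> 19 -> -133 -> -129 -> 129
  -17 -> -8 -> 56 -> 60 -> 60
  19 -> 28 -> -196 -> -192 -> 192
  -38 -> -29 -> 203 -> 207 -> 207
  33 -> 42 -> -294 -> -290 -> 290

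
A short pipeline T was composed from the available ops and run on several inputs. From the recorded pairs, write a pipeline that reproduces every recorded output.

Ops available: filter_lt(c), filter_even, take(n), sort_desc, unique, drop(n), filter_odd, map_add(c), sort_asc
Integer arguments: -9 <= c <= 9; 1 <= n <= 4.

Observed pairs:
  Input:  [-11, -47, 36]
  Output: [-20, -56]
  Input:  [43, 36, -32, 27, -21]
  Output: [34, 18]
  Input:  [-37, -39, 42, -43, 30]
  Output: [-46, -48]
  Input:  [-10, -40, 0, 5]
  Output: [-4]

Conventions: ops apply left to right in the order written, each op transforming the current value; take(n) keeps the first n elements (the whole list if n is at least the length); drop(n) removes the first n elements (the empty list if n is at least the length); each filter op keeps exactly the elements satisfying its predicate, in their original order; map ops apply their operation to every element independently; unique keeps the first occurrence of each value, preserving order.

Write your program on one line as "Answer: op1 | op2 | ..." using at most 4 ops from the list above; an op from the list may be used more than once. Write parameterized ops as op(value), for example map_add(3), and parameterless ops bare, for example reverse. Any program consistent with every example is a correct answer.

sort_desc | filter_odd | take(2) | map_add(-9)

Check, running the answer program on each example:
  [-11, -47, 36] -> [36, -11, -47] -> [-11, -47] -> [-11, -47] -> [-20, -56]
  [43, 36, -32, 27, -21] -> [43, 36, 27, -21, -32] -> [43, 27, -21] -> [43, 27] -> [34, 18]
  [-37, -39, 42, -43, 30] -> [42, 30, -37, -39, -43] -> [-37, -39, -43] -> [-37, -39] -> [-46, -48]
  [-10, -40, 0, 5] -> [5, 0, -10, -40] -> [5] -> [5] -> [-4]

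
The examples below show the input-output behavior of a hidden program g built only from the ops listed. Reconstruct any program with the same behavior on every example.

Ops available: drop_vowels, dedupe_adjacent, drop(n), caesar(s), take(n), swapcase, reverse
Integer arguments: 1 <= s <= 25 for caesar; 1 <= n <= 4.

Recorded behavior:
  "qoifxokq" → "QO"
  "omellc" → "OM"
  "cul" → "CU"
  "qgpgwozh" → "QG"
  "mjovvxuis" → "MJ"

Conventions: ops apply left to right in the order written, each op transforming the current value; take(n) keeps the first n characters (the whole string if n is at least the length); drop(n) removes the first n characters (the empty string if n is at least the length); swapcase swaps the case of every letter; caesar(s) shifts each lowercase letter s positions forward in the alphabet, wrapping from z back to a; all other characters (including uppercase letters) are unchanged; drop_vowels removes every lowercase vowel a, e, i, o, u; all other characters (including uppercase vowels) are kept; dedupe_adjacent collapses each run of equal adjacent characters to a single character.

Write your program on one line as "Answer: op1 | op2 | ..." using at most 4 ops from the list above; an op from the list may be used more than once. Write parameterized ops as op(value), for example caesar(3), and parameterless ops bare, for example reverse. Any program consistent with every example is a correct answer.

dedupe_adjacent | swapcase | take(2)

Check, running the answer program on each example:
  "qoifxokq" -> "qoifxokq" -> "QOIFXOKQ" -> "QO"
  "omellc" -> "omelc" -> "OMELC" -> "OM"
  "cul" -> "cul" -> "CUL" -> "CU"
  "qgpgwozh" -> "qgpgwozh" -> "QGPGWOZH" -> "QG"
  "mjovvxuis" -> "mjovxuis" -> "MJOVXUIS" -> "MJ"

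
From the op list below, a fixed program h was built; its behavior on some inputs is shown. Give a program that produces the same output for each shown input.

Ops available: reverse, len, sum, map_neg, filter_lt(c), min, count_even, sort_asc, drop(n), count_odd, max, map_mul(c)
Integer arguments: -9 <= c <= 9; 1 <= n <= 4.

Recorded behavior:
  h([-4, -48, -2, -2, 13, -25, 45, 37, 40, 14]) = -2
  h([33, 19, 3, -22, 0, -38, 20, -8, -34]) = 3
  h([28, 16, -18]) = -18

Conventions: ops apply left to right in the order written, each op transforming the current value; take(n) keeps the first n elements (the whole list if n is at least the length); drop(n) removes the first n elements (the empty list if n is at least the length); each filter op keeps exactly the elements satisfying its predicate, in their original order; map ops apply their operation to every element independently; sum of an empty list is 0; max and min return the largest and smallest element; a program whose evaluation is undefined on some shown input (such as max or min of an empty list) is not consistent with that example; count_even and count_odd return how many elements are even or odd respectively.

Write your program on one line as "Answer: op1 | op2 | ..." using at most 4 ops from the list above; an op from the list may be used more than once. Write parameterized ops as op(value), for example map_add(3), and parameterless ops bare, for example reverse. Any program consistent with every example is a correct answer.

sort_asc | filter_lt(6) | max

Check, running the answer program on each example:
  [-4, -48, -2, -2, 13, -25, 45, 37, 40, 14] -> [-48, -25, -4, -2, -2, 13, 14, 37, 40, 45] -> [-48, -25, -4, -2, -2] -> -2
  [33, 19, 3, -22, 0, -38, 20, -8, -34] -> [-38, -34, -22, -8, 0, 3, 19, 20, 33] -> [-38, -34, -22, -8, 0, 3] -> 3
  [28, 16, -18] -> [-18, 16, 28] -> [-18] -> -18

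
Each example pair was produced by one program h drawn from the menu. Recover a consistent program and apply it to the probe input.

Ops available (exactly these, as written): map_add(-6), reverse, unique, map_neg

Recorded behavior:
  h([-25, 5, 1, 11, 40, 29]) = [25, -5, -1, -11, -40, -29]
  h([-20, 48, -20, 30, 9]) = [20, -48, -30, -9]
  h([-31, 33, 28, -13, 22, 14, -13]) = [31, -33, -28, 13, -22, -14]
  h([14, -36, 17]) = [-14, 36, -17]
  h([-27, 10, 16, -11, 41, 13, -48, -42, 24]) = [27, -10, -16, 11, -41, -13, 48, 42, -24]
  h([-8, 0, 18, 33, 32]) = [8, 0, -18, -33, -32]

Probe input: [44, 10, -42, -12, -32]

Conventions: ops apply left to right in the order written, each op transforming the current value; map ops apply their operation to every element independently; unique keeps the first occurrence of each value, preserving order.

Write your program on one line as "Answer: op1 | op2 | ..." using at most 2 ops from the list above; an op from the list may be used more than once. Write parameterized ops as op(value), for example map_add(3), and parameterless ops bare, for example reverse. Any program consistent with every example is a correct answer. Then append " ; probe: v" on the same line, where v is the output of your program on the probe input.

unique | map_neg ; probe: [-44, -10, 42, 12, 32]

Check, running the answer program on each example:
  [-25, 5, 1, 11, 40, 29] -> [-25, 5, 1, 11, 40, 29] -> [25, -5, -1, -11, -40, -29]
  [-20, 48, -20, 30, 9] -> [-20, 48, 30, 9] -> [20, -48, -30, -9]
  [-31, 33, 28, -13, 22, 14, -13] -> [-31, 33, 28, -13, 22, 14] -> [31, -33, -28, 13, -22, -14]
  [14, -36, 17] -> [14, -36, 17] -> [-14, 36, -17]
  [-27, 10, 16, -11, 41, 13, -48, -42, 24] -> [-27, 10, 16, -11, 41, 13, -48, -42, 24] -> [27, -10, -16, 11, -41, -13, 48, 42, -24]
  [-8, 0, 18, 33, 32] -> [-8, 0, 18, 33, 32] -> [8, 0, -18, -33, -32]
  probe: [44, 10, -42, -12, -32] -> [44, 10, -42, -12, -32] -> [-44, -10, 42, 12, 32]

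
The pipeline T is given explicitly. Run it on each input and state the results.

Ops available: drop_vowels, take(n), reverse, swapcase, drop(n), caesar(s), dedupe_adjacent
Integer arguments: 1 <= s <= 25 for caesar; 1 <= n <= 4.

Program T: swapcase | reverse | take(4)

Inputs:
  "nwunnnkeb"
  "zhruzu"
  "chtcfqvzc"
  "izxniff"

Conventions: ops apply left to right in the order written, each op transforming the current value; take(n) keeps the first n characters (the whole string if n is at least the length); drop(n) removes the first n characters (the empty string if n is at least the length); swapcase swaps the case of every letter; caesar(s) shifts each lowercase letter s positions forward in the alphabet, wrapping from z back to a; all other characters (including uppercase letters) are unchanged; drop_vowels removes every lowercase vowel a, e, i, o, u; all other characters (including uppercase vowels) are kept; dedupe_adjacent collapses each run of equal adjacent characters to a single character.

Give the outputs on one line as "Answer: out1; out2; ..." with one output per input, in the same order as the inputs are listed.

Execution, op by op:
  "nwunnnkeb" -> "NWUNNNKEB" -> "BEKNNNUWN" -> "BEKN"
  "zhruzu" -> "ZHRUZU" -> "UZURHZ" -> "UZUR"
  "chtcfqvzc" -> "CHTCFQVZC" -> "CZVQFCTHC" -> "CZVQ"
  "izxniff" -> "IZXNIFF" -> "FFINXZI" -> "FFIN"

"BEKN"; "UZUR"; "CZVQ"; "FFIN"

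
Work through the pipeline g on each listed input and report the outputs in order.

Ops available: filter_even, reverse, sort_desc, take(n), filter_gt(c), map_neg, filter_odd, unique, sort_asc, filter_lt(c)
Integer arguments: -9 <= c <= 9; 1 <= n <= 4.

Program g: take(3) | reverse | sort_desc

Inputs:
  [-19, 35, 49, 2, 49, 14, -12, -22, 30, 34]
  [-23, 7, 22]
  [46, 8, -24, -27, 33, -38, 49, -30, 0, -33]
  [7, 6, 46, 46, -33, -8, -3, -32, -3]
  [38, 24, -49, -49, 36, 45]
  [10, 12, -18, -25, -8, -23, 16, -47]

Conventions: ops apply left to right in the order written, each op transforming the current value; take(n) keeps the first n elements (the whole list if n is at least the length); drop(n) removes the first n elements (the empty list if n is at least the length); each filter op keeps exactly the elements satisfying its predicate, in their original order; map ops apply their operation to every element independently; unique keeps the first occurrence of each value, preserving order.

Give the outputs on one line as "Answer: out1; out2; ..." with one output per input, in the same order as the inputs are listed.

Execution, op by op:
  [-19, 35, 49, 2, 49, 14, -12, -22, 30, 34] -> [-19, 35, 49] -> [49, 35, -19] -> [49, 35, -19]
  [-23, 7, 22] -> [-23, 7, 22] -> [22, 7, -23] -> [22, 7, -23]
  [46, 8, -24, -27, 33, -38, 49, -30, 0, -33] -> [46, 8, -24] -> [-24, 8, 46] -> [46, 8, -24]
  [7, 6, 46, 46, -33, -8, -3, -32, -3] -> [7, 6, 46] -> [46, 6, 7] -> [46, 7, 6]
  [38, 24, -49, -49, 36, 45] -> [38, 24, -49] -> [-49, 24, 38] -> [38, 24, -49]
  [10, 12, -18, -25, -8, -23, 16, -47] -> [10, 12, -18] -> [-18, 12, 10] -> [12, 10, -18]

[49, 35, -19]; [22, 7, -23]; [46, 8, -24]; [46, 7, 6]; [38, 24, -49]; [12, 10, -18]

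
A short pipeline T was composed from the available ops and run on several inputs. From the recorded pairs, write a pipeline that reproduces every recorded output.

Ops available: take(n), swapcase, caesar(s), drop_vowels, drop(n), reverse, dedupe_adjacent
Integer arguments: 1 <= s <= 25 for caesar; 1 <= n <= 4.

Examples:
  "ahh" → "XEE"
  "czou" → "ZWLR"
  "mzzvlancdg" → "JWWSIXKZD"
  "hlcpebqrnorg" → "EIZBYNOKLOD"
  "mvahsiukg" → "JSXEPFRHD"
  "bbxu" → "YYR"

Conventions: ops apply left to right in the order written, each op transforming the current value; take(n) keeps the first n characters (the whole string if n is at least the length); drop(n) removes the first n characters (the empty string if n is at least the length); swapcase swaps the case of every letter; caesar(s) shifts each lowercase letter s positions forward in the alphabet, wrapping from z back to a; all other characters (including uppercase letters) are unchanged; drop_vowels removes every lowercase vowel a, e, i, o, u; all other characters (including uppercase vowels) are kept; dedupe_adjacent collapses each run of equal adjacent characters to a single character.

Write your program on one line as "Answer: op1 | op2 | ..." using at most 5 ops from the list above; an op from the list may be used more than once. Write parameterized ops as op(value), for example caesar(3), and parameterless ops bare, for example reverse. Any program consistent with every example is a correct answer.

caesar(11) | drop_vowels | caesar(12) | swapcase

Check, running the answer program on each example:
  "ahh" -> "lss" -> "lss" -> "xee" -> "XEE"
  "czou" -> "nkzf" -> "nkzf" -> "zwlr" -> "ZWLR"
  "mzzvlancdg" -> "xkkgwlynor" -> "xkkgwlynr" -> "jwwsixkzd" -> "JWWSIXKZD"
  "hlcpebqrnorg" -> "swnapmbcyzcr" -> "swnpmbcyzcr" -> "eizbynoklod" -> "EIZBYNOKLOD"
  "mvahsiukg" -> "xglsdtfvr" -> "xglsdtfvr" -> "jsxepfrhd" -> "JSXEPFRHD"
  "bbxu" -> "mmif" -> "mmf" -> "yyr" -> "YYR"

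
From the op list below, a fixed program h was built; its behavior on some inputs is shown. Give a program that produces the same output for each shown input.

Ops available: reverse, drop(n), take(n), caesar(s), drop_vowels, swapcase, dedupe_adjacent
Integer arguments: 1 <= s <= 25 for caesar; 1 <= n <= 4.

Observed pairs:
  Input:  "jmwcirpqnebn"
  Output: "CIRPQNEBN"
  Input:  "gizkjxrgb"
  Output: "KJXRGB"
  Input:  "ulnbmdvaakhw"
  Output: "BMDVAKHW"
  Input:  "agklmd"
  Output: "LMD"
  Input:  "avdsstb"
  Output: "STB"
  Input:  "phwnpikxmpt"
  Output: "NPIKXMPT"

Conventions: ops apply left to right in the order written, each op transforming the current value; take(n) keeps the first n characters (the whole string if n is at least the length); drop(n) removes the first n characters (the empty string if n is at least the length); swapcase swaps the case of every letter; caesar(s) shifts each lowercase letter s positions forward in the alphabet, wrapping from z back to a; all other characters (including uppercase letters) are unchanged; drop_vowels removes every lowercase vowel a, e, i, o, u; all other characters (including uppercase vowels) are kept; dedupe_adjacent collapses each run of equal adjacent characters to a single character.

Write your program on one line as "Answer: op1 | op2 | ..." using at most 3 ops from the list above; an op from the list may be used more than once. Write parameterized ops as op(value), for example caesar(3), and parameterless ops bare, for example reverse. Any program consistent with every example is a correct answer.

drop(3) | swapcase | dedupe_adjacent

Check, running the answer program on each example:
  "jmwcirpqnebn" -> "cirpqnebn" -> "CIRPQNEBN" -> "CIRPQNEBN"
  "gizkjxrgb" -> "kjxrgb" -> "KJXRGB" -> "KJXRGB"
  "ulnbmdvaakhw" -> "bmdvaakhw" -> "BMDVAAKHW" -> "BMDVAKHW"
  "agklmd" -> "lmd" -> "LMD" -> "LMD"
  "avdsstb" -> "sstb" -> "SSTB" -> "STB"
  "phwnpikxmpt" -> "npikxmpt" -> "NPIKXMPT" -> "NPIKXMPT"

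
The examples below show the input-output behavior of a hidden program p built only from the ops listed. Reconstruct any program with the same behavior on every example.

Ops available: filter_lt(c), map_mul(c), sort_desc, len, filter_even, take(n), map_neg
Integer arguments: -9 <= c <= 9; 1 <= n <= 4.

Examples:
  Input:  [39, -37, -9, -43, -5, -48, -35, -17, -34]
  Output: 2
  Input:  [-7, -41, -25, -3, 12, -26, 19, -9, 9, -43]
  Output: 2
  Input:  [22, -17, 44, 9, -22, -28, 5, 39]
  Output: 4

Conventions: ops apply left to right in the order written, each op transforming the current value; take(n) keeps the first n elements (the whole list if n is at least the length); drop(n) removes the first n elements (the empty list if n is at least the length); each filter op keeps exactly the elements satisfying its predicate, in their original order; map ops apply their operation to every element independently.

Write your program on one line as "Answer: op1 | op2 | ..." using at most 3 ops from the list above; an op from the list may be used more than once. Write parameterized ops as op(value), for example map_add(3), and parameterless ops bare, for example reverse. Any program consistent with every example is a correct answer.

filter_even | sort_desc | len

Check, running the answer program on each example:
  [39, -37, -9, -43, -5, -48, -35, -17, -34] -> [-48, -34] -> [-34, -48] -> 2
  [-7, -41, -25, -3, 12, -26, 19, -9, 9, -43] -> [12, -26] -> [12, -26] -> 2
  [22, -17, 44, 9, -22, -28, 5, 39] -> [22, 44, -22, -28] -> [44, 22, -22, -28] -> 4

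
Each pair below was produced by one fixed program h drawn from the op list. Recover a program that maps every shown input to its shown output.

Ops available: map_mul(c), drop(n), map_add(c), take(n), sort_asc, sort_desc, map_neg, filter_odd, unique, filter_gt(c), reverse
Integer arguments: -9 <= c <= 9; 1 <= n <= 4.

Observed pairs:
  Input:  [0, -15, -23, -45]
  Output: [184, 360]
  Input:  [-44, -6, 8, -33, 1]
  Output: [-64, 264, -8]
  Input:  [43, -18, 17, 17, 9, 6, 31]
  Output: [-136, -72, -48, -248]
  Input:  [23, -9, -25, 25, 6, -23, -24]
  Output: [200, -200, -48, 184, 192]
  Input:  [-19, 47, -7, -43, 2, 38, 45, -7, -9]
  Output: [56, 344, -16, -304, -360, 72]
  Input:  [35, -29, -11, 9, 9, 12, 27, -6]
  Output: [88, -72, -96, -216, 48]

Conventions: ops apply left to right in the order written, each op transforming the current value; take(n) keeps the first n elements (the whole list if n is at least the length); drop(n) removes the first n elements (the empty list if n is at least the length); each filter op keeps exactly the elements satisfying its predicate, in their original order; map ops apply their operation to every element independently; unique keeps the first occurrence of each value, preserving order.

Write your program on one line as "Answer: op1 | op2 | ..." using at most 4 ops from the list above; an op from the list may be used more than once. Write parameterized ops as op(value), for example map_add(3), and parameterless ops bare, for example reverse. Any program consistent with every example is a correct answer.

map_mul(-8) | drop(2) | unique

Check, running the answer program on each example:
  [0, -15, -23, -45] -> [0, 120, 184, 360] -> [184, 360] -> [184, 360]
  [-44, -6, 8, -33, 1] -> [352, 48, -64, 264, -8] -> [-64, 264, -8] -> [-64, 264, -8]
  [43, -18, 17, 17, 9, 6, 31] -> [-344, 144, -136, -136, -72, -48, -248] -> [-136, -136, -72, -48, -248] -> [-136, -72, -48, -248]
  [23, -9, -25, 25, 6, -23, -24] -> [-184, 72, 200, -200, -48, 184, 192] -> [200, -200, -48, 184, 192] -> [200, -200, -48, 184, 192]
  [-19, 47, -7, -43, 2, 38, 45, -7, -9] -> [152, -376, 56, 344, -16, -304, -360, 56, 72] -> [56, 344, -16, -304, -360, 56, 72] -> [56, 344, -16, -304, -360, 72]
  [35, -29, -11, 9, 9, 12, 27, -6] -> [-280, 232, 88, -72, -72, -96, -216, 48] -> [88, -72, -72, -96, -216, 48] -> [88, -72, -96, -216, 48]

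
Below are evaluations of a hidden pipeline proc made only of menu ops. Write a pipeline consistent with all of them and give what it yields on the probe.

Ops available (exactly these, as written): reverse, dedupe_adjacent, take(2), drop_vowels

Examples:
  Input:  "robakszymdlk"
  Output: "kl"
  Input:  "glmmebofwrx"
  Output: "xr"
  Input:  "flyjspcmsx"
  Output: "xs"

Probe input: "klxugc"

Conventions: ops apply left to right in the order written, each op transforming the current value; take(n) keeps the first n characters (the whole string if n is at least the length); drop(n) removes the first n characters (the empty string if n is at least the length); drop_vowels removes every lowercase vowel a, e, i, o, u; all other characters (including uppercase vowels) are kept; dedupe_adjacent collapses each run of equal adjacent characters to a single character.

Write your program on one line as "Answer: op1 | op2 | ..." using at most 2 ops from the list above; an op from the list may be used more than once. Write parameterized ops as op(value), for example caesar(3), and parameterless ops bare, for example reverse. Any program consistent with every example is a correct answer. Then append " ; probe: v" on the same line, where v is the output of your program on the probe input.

reverse | take(2) ; probe: "cg"

Check, running the answer program on each example:
  "robakszymdlk" -> "kldmyzskabor" -> "kl"
  "glmmebofwrx" -> "xrwfobemmlg" -> "xr"
  "flyjspcmsx" -> "xsmcpsjylf" -> "xs"
  probe: "klxugc" -> "cguxlk" -> "cg"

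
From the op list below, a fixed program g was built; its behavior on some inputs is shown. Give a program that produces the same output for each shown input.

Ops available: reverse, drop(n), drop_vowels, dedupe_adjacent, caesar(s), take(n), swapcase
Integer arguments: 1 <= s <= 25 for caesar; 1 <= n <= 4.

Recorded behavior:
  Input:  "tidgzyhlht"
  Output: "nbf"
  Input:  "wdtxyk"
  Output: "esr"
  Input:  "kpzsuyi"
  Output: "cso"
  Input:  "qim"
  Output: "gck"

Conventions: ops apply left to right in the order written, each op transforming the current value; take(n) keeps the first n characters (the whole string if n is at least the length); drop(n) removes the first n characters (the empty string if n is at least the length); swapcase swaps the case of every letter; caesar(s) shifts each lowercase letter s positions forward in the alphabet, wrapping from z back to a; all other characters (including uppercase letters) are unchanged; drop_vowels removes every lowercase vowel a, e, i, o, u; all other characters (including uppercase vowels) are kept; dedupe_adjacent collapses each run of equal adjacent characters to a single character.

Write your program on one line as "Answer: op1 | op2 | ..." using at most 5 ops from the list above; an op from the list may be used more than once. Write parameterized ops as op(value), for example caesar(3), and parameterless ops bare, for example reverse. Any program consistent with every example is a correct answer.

reverse | caesar(7) | take(3) | caesar(13)

Check, running the answer program on each example:
  "tidgzyhlht" -> "thlhyzgdit" -> "aosofgnkpa" -> "aos" -> "nbf"
  "wdtxyk" -> "kyxtdw" -> "rfeakd" -> "rfe" -> "esr"
  "kpzsuyi" -> "iyuszpk" -> "pfbzgwr" -> "pfb" -> "cso"
  "qim" -> "miq" -> "tpx" -> "tpx" -> "gck"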